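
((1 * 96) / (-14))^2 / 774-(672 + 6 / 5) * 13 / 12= -15365071 / 21070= -729.24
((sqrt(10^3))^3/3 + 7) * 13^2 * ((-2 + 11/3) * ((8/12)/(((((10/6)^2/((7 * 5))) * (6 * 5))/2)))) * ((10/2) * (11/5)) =182182/15 + 52052000 * sqrt(10)/9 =18301354.00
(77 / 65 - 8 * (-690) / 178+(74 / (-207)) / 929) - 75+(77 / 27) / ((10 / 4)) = -139049515342 / 3337418565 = -41.66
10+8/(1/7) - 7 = 59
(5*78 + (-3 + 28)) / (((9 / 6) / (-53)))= -43990 / 3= -14663.33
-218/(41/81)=-17658/41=-430.68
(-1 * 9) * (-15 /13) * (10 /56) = 675 /364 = 1.85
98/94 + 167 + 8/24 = 23741/141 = 168.38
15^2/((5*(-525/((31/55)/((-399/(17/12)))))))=527/3072300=0.00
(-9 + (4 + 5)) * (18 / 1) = 0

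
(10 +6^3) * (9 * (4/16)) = 1017/2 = 508.50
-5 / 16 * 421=-2105 / 16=-131.56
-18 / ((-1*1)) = 18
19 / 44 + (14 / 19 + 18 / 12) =2231 / 836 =2.67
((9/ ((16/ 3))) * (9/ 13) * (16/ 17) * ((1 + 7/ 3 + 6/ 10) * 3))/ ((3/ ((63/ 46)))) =301077/ 50830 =5.92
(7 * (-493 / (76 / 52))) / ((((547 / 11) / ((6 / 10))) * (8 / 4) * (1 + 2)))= -4.75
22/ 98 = 11/ 49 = 0.22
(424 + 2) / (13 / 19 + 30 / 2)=4047 / 149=27.16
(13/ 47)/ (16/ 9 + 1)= 117/ 1175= 0.10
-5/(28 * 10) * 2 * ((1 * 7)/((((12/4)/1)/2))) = -0.17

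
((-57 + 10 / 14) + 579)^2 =13388281 / 49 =273230.22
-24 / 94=-12 / 47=-0.26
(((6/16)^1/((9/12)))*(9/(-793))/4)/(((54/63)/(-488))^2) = -5978/13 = -459.85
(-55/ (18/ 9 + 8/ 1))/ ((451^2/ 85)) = -85/ 36982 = -0.00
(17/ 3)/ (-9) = -17/ 27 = -0.63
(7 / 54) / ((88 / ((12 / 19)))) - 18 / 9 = -15041 / 7524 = -2.00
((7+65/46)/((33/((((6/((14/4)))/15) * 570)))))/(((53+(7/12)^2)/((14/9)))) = 941184/1943293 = 0.48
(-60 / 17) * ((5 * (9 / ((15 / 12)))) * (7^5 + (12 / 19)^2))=-13105737360 / 6137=-2135528.33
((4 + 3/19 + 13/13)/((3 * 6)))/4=49/684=0.07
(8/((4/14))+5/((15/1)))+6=103/3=34.33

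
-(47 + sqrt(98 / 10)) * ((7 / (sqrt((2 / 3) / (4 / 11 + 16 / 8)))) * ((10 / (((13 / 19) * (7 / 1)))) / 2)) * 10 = -44650 * sqrt(429) / 143-1330 * sqrt(2145) / 143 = -6897.92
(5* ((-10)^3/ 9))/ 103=-5000/ 927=-5.39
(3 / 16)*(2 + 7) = 27 / 16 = 1.69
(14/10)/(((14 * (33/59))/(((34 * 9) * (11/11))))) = 3009/55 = 54.71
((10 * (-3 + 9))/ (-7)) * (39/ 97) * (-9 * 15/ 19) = 315900/ 12901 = 24.49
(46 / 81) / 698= 23 / 28269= 0.00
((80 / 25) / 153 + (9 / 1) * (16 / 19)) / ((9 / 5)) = 110464 / 26163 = 4.22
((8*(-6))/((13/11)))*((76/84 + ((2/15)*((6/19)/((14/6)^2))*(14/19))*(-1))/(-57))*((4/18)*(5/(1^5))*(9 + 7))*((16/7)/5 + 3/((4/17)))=88720995968/589839705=150.42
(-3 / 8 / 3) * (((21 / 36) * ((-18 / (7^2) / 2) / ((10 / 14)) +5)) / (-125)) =83 / 30000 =0.00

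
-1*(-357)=357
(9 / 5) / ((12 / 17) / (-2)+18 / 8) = 204 / 215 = 0.95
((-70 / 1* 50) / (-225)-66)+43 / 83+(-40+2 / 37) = -2483981 / 27639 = -89.87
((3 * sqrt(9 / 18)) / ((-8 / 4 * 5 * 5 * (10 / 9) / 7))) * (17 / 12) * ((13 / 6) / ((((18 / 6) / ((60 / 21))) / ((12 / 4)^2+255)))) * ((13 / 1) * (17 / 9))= -537251 * sqrt(2) / 150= -5065.25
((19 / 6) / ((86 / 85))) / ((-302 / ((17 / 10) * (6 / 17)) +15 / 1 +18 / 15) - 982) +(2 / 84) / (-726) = -15625829 / 7223486193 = -0.00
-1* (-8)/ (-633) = -8/ 633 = -0.01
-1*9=-9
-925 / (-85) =185 / 17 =10.88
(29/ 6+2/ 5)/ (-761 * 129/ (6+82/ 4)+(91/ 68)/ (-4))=-0.00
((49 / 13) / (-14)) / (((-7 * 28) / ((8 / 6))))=1 / 546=0.00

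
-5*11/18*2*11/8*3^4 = -5445/8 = -680.62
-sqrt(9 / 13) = -3*sqrt(13) / 13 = -0.83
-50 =-50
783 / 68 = 11.51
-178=-178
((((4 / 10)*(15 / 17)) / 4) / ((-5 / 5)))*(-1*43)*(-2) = -129 / 17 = -7.59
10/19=0.53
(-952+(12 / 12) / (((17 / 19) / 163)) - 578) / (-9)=22913 / 153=149.76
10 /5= 2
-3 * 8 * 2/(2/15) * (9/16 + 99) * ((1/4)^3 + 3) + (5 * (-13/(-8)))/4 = -13834945/128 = -108085.51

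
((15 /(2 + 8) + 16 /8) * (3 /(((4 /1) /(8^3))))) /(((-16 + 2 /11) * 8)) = -308 /29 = -10.62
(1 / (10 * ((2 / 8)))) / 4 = 1 / 10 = 0.10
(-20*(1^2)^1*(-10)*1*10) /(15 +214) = 2000 /229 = 8.73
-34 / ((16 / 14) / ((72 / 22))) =-1071 / 11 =-97.36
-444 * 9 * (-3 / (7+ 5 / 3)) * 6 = 107892 / 13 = 8299.38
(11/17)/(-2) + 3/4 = 29/68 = 0.43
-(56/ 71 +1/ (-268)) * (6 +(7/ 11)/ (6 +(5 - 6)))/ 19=-0.25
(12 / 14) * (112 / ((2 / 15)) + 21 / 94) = 33849 / 47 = 720.19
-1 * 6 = -6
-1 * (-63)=63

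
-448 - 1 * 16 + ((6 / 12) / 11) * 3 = -10205 / 22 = -463.86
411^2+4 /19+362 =3216381 /19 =169283.21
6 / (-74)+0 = -3 / 37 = -0.08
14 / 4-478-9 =-967 / 2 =-483.50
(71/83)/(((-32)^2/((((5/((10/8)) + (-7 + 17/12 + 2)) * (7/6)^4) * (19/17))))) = 16194745/22470524928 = 0.00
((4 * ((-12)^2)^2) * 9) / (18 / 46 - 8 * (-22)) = 17169408 / 4057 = 4232.05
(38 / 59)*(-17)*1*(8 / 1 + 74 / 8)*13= -289731 / 118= -2455.35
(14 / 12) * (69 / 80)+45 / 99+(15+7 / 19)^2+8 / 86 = 6495230593 / 27320480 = 237.74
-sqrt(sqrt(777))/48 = -777^(1/4)/48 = -0.11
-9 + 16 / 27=-227 / 27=-8.41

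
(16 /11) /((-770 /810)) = -1296 /847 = -1.53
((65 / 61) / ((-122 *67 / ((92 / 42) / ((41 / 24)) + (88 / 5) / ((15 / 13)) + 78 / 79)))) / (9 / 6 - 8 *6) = 12495626 / 254364192495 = 0.00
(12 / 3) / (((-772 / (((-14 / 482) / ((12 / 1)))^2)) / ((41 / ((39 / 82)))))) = -82369 / 31476649464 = -0.00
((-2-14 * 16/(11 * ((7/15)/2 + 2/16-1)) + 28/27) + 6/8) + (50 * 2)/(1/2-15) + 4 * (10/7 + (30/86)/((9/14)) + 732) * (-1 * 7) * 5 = -1674089007841/16295796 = -102731.34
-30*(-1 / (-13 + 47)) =15 / 17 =0.88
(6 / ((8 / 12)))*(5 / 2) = 45 / 2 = 22.50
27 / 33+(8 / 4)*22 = 493 / 11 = 44.82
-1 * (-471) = 471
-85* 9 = -765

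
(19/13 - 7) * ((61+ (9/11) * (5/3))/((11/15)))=-740880/1573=-471.00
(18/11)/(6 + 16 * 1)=9/121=0.07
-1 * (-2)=2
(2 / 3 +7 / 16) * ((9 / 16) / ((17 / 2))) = 159 / 2176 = 0.07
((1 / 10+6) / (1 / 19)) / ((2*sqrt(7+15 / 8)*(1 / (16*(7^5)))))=155834504*sqrt(142) / 355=5230936.43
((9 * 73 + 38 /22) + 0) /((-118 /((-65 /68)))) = 235495 /44132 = 5.34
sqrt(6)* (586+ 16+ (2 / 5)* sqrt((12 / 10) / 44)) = sqrt(6)* (sqrt(330)+ 165550) / 275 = 1474.75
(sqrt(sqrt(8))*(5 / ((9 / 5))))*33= 275*2^(3 / 4) / 3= 154.16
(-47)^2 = 2209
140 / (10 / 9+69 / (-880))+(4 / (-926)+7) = 539866181 / 3786877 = 142.56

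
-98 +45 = -53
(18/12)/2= 3/4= 0.75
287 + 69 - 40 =316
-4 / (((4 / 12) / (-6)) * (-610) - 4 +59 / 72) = -96 / 737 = -0.13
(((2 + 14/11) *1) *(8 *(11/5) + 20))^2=45805824/3025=15142.42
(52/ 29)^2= 2704/ 841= 3.22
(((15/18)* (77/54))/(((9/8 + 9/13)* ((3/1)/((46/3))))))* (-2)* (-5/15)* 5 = 657800/59049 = 11.14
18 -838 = -820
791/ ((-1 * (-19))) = 791/ 19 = 41.63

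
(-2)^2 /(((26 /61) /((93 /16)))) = 5673 /104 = 54.55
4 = 4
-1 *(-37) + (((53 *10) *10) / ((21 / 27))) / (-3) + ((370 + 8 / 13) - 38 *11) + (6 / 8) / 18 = -4983389 / 2184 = -2281.77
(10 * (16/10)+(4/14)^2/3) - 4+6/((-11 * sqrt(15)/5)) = 1768/147 - 2 * sqrt(15)/11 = 11.32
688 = 688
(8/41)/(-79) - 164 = -531204/3239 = -164.00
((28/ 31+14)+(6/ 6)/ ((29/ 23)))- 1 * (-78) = 84233/ 899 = 93.70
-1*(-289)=289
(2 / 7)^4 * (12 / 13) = 192 / 31213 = 0.01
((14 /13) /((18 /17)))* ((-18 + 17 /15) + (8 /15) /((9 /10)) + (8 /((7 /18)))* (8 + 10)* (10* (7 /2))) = 207940957 /15795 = 13164.99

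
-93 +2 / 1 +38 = -53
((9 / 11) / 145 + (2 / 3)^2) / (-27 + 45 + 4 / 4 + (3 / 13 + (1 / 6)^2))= 335972 / 14375735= 0.02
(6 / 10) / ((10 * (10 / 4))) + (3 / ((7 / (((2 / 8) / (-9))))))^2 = 21293 / 882000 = 0.02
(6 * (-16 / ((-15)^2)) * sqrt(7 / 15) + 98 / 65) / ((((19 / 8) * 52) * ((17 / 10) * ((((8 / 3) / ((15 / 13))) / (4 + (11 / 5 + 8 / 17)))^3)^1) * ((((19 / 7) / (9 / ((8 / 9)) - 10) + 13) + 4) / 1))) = 45579633110361 / 10219162681619008 - 103355177121 * sqrt(105) / 1228264745386900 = 0.00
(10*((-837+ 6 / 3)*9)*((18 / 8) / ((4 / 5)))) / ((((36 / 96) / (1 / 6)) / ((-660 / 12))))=5166562.50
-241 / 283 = -0.85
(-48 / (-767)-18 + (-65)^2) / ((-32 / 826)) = -22587719 / 208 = -108594.80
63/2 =31.50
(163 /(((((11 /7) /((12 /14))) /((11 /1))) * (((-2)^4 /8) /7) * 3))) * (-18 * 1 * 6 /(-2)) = 61614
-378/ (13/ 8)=-3024/ 13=-232.62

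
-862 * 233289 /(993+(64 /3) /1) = -603285354 /3043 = -198253.48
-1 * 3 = -3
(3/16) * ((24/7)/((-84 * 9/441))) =-0.38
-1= -1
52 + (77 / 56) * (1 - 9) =41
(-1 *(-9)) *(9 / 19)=81 / 19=4.26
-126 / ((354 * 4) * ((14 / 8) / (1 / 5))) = -3 / 295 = -0.01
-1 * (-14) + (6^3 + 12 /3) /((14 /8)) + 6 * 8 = 1314 /7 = 187.71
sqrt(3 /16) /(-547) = -sqrt(3) /2188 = -0.00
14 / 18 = 7 / 9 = 0.78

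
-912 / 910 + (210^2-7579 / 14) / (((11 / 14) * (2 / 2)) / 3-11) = -4057.46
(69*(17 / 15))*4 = 1564 / 5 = 312.80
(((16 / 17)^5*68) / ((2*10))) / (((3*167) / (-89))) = -0.45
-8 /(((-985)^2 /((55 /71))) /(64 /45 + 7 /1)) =-33352 /619973775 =-0.00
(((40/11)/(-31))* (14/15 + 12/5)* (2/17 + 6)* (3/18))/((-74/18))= 20800/214489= 0.10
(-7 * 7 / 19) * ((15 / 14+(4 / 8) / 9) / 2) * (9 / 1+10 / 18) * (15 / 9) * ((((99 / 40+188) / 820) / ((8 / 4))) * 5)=-8569771 / 637632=-13.44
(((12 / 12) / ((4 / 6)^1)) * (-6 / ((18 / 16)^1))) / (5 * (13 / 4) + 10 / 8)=-16 / 35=-0.46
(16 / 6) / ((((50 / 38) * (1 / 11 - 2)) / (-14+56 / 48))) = 9196 / 675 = 13.62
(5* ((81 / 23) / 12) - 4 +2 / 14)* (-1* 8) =3078 / 161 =19.12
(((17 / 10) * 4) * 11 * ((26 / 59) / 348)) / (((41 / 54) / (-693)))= -30324294 / 350755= -86.45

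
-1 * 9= -9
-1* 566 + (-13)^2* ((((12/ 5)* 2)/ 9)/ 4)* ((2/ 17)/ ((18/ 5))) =-259456/ 459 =-565.26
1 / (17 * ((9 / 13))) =13 / 153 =0.08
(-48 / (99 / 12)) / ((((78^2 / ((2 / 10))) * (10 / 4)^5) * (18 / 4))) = -1024 / 2352796875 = -0.00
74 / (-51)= -74 / 51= -1.45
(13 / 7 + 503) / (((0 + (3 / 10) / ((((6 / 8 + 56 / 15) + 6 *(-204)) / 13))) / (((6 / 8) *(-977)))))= 6015210209 / 52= 115677119.40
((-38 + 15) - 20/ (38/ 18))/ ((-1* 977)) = 617/ 18563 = 0.03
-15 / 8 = -1.88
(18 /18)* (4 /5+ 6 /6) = 9 /5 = 1.80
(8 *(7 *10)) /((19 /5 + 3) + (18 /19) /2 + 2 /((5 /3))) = 1520 /23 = 66.09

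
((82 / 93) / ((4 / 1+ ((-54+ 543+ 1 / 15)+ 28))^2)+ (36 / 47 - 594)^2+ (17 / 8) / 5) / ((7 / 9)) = 4732206018488699301 / 10458430622560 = 452477.64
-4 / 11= -0.36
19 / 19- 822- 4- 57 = -882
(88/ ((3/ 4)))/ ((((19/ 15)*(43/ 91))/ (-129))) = -25288.42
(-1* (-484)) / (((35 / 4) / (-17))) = -32912 / 35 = -940.34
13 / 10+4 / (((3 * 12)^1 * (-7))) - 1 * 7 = -5.72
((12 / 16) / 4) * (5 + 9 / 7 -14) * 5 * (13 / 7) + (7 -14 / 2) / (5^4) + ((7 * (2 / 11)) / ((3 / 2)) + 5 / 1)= -98089 / 12936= -7.58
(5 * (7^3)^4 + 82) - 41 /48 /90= 298971803895799 /4320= 69206436086.99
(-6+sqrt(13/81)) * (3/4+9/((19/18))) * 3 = -6345/38+235 * sqrt(13)/76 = -155.82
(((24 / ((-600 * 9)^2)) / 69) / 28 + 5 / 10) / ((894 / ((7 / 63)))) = 1173690001 / 18887019480000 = 0.00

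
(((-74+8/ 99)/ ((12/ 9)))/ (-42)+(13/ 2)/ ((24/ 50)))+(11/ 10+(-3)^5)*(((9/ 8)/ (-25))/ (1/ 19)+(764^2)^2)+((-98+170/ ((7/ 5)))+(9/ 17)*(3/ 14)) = -277410831638004488383/ 3366000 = -82415576838385.17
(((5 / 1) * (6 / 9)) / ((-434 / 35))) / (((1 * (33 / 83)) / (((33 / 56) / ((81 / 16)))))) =-4150 / 52731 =-0.08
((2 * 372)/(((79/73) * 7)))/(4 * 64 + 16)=6789/18802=0.36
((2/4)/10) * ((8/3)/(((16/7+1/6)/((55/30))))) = 154/1545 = 0.10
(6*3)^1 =18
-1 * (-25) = 25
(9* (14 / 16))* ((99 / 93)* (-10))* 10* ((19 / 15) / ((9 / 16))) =-58520 / 31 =-1887.74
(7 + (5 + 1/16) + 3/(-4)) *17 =3077/16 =192.31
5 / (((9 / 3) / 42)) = 70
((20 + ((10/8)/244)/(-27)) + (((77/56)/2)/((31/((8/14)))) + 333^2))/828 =634220322439/4734821952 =133.95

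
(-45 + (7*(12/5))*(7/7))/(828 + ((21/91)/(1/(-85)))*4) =-611/16240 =-0.04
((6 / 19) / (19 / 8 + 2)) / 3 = 16 / 665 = 0.02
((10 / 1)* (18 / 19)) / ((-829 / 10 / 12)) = -21600 / 15751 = -1.37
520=520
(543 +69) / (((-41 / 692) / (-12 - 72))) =35574336 / 41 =867666.73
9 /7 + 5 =44 /7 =6.29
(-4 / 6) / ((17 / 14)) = -28 / 51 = -0.55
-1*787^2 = -619369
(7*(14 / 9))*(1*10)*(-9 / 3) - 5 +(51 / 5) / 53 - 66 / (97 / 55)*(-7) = -5360684 / 77115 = -69.52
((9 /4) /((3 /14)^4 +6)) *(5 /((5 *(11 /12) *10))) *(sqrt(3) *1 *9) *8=5.10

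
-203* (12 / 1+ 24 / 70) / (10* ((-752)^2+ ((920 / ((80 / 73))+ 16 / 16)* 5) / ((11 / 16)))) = -2871 / 6549775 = -0.00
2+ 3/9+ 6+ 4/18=77/9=8.56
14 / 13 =1.08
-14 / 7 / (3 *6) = -1 / 9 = -0.11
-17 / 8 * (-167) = 2839 / 8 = 354.88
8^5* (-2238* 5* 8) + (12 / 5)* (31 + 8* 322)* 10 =-2933328792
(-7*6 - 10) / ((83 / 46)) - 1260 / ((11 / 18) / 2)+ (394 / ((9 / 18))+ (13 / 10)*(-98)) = -15940321 / 4565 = -3491.86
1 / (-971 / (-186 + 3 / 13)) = 2415 / 12623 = 0.19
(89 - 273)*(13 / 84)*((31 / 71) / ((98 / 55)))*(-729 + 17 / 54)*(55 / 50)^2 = 485450147611 / 78903720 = 6152.44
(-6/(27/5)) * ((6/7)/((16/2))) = -5/42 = -0.12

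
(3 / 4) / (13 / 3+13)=9 / 208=0.04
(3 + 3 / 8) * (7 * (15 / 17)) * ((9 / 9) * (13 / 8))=36855 / 1088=33.87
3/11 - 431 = -4738/11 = -430.73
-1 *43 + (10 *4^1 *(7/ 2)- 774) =-677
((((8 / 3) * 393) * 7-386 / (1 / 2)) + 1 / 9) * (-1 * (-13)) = 768001 / 9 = 85333.44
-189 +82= -107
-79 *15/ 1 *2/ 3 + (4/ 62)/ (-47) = -1151032/ 1457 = -790.00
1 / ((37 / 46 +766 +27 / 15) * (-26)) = -115 / 2298127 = -0.00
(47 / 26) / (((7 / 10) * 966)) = 235 / 87906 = 0.00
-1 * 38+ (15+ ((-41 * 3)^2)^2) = 228886618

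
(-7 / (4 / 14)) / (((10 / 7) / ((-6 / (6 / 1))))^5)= 823543 / 200000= 4.12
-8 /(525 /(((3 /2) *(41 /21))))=-164 /3675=-0.04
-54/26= -27/13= -2.08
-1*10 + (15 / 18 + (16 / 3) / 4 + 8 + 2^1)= 13 / 6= 2.17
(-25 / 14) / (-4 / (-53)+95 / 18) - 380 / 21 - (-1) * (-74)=-9912713 / 107247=-92.43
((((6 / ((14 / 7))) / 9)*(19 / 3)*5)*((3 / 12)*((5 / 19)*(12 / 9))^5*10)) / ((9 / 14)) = 560000000 / 2565108243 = 0.22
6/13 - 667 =-8665/13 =-666.54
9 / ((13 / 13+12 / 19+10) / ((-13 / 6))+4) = -171 / 26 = -6.58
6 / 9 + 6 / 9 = 1.33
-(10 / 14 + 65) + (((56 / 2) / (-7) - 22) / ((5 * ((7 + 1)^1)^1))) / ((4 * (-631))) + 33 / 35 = -64.77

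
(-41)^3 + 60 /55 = -68919.91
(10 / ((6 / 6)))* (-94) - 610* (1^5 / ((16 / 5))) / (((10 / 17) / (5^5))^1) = -16218165 / 16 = -1013635.31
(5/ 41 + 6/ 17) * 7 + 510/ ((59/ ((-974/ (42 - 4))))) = -170516533/ 781337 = -218.24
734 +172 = 906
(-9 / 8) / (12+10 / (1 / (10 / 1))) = -9 / 896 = -0.01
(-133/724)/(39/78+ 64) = -133/46698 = -0.00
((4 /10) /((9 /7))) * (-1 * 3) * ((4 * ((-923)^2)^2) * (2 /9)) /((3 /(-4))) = 325150793426368 /405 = 802841465250.29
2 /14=1 /7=0.14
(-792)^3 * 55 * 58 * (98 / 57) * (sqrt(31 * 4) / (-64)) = 1617785991360 * sqrt(31) / 19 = 474076378388.41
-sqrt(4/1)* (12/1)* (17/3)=-136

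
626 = 626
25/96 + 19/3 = 211/32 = 6.59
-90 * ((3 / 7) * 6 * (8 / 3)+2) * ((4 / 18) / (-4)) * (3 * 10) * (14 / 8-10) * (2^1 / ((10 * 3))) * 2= -10230 / 7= -1461.43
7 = 7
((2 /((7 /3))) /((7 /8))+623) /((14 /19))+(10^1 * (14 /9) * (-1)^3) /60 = 15680173 /18522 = 846.57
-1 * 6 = -6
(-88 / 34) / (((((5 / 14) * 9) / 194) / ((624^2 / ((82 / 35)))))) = -18095773696 / 697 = -25962372.59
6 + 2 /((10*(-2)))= 59 /10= 5.90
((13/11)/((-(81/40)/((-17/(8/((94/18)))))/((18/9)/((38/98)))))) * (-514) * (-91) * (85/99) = 20235300057700/15083739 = 1341530.77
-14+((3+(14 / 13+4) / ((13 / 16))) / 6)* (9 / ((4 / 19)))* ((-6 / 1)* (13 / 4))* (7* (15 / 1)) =-28066577 / 208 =-134935.47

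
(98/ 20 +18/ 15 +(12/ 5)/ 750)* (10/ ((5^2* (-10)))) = -7629/ 31250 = -0.24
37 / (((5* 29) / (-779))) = -28823 / 145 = -198.78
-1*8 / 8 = -1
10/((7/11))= 15.71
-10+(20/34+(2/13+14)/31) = -61352/6851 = -8.96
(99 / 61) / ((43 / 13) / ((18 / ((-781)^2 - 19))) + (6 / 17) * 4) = 65637 / 4533044383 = 0.00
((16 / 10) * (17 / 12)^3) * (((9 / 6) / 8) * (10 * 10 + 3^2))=535517 / 5760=92.97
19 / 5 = 3.80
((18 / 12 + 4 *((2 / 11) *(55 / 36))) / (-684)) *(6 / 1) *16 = -188 / 513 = -0.37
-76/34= -38/17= -2.24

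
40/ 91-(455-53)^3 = -5911797488/ 91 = -64964807.56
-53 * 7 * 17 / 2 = -6307 / 2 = -3153.50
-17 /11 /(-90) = 17 /990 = 0.02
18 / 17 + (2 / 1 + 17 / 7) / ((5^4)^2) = 49219277 / 46484375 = 1.06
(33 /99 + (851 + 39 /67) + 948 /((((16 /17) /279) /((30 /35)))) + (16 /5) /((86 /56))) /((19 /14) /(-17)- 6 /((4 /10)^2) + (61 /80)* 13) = -19889925977512 /2276505699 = -8737.04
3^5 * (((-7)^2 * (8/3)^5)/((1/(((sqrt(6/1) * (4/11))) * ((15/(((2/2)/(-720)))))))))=-15445881614.03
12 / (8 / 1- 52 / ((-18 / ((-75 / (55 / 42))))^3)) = -0.01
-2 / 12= -1 / 6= -0.17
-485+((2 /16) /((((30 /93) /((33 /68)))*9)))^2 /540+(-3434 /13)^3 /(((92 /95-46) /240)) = 22131782501495532636691541 /225296090413056000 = 98234205.76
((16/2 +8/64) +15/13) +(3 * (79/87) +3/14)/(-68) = 1657353/179452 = 9.24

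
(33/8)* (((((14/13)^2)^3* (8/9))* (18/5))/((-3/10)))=-331299584/4826809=-68.64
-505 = -505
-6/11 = -0.55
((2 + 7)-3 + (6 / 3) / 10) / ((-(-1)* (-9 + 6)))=-31 / 15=-2.07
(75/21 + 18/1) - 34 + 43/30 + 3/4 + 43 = 13757/420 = 32.75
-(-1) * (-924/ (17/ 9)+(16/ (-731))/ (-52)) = -4648640/ 9503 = -489.18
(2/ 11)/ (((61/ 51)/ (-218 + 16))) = -20604/ 671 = -30.71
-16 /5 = -3.20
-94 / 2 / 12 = -3.92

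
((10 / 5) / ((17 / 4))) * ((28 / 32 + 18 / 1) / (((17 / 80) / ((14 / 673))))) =169120 / 194497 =0.87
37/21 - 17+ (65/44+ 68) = 50117/924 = 54.24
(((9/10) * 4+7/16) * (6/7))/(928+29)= 323/89320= 0.00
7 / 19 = 0.37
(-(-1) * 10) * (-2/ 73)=-20/ 73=-0.27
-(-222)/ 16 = 111/ 8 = 13.88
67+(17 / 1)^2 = 356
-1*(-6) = 6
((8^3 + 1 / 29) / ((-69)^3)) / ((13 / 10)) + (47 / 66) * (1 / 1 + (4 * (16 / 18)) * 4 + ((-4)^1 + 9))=19616790253 / 1362326823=14.40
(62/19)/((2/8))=248/19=13.05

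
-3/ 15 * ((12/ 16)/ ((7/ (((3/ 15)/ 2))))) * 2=-3/ 700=-0.00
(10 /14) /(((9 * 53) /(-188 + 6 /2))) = -925 /3339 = -0.28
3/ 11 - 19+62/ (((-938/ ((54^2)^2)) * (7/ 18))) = -52192434026/ 36113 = -1445253.34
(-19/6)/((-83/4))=38/249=0.15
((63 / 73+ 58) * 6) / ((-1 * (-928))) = 12891 / 33872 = 0.38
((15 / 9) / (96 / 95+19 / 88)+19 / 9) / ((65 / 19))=6083933 / 5998005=1.01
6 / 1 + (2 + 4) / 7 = 48 / 7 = 6.86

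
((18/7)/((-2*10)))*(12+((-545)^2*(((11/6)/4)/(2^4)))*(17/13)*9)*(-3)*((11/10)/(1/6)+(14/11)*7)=3838139019783/6406400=599110.11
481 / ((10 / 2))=481 / 5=96.20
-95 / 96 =-0.99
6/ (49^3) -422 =-49647872/ 117649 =-422.00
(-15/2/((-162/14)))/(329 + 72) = 35/21654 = 0.00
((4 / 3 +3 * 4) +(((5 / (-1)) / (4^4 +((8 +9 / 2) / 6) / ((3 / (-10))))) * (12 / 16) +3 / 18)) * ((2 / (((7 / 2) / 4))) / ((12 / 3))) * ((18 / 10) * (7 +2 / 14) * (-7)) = -21763080 / 31381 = -693.51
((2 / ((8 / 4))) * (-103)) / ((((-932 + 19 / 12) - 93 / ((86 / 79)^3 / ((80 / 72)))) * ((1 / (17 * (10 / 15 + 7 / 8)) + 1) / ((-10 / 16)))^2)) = 9719974756983 / 263109144275392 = 0.04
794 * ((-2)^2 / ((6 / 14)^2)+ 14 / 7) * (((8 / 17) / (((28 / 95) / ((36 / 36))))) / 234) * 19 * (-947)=-290443365860 / 125307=-2317854.28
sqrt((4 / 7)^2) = 4 / 7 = 0.57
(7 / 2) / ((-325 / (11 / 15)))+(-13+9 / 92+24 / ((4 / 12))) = 26501833 / 448500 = 59.09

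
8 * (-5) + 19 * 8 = 112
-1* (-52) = 52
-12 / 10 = -6 / 5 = -1.20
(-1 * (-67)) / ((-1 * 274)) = -67 / 274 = -0.24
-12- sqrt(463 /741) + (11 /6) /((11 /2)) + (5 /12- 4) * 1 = -61 /4- sqrt(343083) /741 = -16.04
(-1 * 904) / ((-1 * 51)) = 904 / 51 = 17.73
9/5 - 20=-91/5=-18.20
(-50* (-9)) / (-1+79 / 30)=13500 / 49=275.51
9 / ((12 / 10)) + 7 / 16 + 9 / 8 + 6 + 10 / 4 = 281 / 16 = 17.56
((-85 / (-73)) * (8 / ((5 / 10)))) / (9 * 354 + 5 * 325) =80 / 20659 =0.00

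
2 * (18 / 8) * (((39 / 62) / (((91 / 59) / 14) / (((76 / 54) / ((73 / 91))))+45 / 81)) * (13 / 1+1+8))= 545350806 / 5415049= 100.71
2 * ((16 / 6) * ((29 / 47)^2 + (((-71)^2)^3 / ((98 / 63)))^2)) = 11744672492400478781755090900 / 324723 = 36168280326310359234655.66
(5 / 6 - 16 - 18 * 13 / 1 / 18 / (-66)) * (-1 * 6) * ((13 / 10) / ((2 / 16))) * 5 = 51376 / 11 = 4670.55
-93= -93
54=54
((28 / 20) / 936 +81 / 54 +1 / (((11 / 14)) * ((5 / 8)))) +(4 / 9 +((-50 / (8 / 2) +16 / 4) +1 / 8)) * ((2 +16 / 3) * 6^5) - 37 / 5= -452235.86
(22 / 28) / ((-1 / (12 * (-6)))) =56.57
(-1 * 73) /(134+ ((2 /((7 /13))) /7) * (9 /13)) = -3577 /6584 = -0.54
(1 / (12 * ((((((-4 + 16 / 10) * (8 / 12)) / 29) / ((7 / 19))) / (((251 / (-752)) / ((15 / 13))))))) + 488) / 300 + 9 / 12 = 2934617461 / 1234483200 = 2.38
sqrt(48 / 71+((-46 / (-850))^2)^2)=sqrt(111188741928481) / 12824375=0.82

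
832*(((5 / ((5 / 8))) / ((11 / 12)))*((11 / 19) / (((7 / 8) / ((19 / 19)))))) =638976 / 133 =4804.33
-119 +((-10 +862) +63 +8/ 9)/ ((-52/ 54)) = -27823/ 26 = -1070.12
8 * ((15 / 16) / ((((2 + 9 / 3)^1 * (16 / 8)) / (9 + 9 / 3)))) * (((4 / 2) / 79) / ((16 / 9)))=81 / 632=0.13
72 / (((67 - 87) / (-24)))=432 / 5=86.40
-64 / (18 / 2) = -7.11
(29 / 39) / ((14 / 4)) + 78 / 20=11227 / 2730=4.11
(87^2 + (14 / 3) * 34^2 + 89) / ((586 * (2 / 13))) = 254527 / 1758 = 144.78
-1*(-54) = 54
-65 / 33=-1.97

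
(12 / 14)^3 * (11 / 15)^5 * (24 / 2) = 5153632 / 3215625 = 1.60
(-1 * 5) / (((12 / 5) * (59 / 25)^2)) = -15625 / 41772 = -0.37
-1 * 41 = -41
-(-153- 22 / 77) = 1073 / 7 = 153.29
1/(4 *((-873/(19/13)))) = -19/45396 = -0.00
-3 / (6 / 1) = -1 / 2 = -0.50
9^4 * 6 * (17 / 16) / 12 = 3485.53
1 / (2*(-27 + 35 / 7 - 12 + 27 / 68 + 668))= 34 / 43139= 0.00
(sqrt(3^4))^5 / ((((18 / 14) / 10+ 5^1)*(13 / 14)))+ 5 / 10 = 115740707 / 9334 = 12399.90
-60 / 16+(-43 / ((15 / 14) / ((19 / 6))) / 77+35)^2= 1086380881 / 980100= 1108.44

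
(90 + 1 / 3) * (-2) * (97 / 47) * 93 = -1629794 / 47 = -34676.47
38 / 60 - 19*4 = -2261 / 30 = -75.37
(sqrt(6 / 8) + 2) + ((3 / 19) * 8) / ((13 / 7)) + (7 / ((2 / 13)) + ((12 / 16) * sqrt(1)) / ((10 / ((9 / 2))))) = sqrt(3) / 2 + 958709 / 19760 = 49.38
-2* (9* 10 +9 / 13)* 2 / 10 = -2358 / 65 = -36.28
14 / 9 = 1.56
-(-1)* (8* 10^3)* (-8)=-64000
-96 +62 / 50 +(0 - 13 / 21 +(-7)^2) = -24349 / 525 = -46.38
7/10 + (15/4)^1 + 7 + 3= 14.45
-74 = -74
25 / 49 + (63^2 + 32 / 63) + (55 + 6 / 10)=8876488 / 2205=4025.62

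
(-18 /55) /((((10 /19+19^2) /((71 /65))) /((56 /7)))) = -194256 /24556675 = -0.01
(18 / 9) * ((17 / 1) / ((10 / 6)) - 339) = -3288 / 5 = -657.60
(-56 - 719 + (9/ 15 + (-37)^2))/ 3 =991/ 5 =198.20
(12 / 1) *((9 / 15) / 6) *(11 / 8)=33 / 20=1.65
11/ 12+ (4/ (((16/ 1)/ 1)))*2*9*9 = 497/ 12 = 41.42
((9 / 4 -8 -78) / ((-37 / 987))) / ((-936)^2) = 110215 / 43220736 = 0.00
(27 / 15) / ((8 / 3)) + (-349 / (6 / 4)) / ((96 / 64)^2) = -110951 / 1080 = -102.73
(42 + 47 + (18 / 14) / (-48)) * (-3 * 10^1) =-149475 / 56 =-2669.20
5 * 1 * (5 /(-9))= -25 /9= -2.78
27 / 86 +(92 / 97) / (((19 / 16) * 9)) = 574441 / 1426482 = 0.40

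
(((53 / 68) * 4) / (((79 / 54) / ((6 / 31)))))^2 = 294877584 / 1733306689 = 0.17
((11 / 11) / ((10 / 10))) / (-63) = -1 / 63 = -0.02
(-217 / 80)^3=-10218313 / 512000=-19.96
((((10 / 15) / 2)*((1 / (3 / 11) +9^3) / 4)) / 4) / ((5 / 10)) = 1099 / 36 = 30.53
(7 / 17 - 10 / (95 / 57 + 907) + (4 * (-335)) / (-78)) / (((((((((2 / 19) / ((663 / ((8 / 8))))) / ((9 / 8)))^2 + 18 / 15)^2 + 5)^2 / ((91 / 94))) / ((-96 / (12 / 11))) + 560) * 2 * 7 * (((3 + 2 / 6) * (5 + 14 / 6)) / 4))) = 19130389082762812518797051494771394473338399699000 / 52090361030964667472519804464952044112338979719063459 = 0.00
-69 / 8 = -8.62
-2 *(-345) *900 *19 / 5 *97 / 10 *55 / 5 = 251790660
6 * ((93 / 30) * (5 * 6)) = 558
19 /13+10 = 149 /13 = 11.46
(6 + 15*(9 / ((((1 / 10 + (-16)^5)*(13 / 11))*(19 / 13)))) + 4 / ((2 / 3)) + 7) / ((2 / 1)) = 9.50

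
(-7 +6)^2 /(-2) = -1 /2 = -0.50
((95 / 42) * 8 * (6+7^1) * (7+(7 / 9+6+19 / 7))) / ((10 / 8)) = 4106128 / 1323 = 3103.65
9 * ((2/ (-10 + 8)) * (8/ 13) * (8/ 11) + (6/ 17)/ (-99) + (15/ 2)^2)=4883295/ 9724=502.19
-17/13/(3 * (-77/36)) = 0.20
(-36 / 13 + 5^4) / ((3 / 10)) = 80890 / 39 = 2074.10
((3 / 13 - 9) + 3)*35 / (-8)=25.24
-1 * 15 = -15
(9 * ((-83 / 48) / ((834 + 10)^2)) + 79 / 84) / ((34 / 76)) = 4276765993 / 2034431616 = 2.10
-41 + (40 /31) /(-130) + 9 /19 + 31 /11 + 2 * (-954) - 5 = -164303130 /84227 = -1950.72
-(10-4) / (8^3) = -3 / 256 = -0.01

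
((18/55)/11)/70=9/21175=0.00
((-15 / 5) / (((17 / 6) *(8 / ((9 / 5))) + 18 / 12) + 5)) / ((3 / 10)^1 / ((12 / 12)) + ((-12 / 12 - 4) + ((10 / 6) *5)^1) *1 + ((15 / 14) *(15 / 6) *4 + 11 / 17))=-0.01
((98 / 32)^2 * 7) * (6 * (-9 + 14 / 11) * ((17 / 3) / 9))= -24286115 / 12672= -1916.52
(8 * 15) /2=60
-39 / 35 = -1.11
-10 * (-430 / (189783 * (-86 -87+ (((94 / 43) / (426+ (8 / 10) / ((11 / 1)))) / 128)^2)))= -17883732528534323200 / 136550445349910779980441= -0.00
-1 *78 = -78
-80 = -80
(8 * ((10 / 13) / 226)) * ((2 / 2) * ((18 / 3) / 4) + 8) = 380 / 1469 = 0.26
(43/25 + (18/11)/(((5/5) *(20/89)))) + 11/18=23792/2475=9.61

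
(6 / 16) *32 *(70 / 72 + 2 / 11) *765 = 116535 / 11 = 10594.09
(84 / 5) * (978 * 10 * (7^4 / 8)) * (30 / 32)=46229754.38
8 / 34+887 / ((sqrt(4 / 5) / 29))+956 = 16256 / 17+25723 * sqrt(5) / 2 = 29715.42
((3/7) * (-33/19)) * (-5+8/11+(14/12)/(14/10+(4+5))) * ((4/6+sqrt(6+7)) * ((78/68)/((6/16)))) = 14279/2261+42837 * sqrt(13)/4522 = 40.47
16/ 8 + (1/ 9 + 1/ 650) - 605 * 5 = -17683891/ 5850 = -3022.89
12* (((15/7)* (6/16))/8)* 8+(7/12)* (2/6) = 2479/252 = 9.84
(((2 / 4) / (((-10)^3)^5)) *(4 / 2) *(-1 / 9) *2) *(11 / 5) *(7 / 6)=77 / 135000000000000000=0.00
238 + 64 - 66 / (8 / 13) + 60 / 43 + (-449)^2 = 34709109 / 172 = 201797.15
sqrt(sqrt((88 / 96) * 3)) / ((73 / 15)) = 15 * 11^(1 / 4) * sqrt(2) / 146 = 0.26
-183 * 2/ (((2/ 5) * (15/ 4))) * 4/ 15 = -976/ 15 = -65.07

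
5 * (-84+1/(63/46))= -26230/63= -416.35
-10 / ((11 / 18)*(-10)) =18 / 11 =1.64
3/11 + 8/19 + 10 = 10.69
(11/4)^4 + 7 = 16433/256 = 64.19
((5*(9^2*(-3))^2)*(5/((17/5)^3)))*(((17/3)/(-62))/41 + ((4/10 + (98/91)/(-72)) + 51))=36862129670625/19100588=1929895.02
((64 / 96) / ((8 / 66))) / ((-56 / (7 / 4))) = -0.17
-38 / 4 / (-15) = 19 / 30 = 0.63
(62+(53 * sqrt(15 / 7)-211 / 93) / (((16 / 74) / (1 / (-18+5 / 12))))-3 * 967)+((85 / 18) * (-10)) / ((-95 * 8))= -120368369 / 42408-5883 * sqrt(105) / 2954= -2858.75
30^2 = 900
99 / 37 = 2.68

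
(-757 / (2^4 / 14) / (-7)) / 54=757 / 432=1.75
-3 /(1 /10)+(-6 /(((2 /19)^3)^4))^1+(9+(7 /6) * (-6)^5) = -6639944775820947 /2048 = -3242160535068.82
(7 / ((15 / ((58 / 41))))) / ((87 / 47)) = 658 / 1845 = 0.36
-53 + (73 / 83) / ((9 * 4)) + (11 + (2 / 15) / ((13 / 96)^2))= -87624163 / 2524860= -34.70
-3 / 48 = -1 / 16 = -0.06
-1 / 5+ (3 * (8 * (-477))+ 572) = -54381 / 5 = -10876.20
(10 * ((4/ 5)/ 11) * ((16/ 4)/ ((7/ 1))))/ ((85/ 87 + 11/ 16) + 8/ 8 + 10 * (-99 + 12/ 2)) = -44544/ 99395527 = -0.00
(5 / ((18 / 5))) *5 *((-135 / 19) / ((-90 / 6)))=125 / 38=3.29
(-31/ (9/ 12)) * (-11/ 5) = 1364/ 15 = 90.93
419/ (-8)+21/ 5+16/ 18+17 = -10903/ 360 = -30.29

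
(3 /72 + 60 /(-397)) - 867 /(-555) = 2560637 /1762680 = 1.45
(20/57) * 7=140/57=2.46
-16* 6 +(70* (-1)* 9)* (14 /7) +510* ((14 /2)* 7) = 23634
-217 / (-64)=217 / 64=3.39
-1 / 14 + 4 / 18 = 19 / 126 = 0.15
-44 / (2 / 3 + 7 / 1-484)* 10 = 1320 / 1429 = 0.92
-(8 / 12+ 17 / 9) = -2.56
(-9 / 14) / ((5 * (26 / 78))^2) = -81 / 350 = -0.23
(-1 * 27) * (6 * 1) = -162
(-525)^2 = 275625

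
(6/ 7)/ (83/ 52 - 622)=-312/ 225827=-0.00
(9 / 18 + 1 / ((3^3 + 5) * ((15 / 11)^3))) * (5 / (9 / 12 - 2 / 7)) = 387317 / 70200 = 5.52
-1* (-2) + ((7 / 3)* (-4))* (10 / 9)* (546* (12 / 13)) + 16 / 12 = -15670 / 3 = -5223.33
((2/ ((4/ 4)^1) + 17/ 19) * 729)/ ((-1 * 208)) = -40095/ 3952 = -10.15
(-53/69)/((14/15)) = -265/322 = -0.82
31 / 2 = 15.50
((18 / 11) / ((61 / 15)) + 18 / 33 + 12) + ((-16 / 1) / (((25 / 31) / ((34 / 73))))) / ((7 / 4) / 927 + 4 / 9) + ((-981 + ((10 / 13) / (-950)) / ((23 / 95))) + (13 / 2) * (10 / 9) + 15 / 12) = -21385043215512653 / 21815093371500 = -980.29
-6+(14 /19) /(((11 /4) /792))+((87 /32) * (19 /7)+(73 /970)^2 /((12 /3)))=213830116289 /1001117600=213.59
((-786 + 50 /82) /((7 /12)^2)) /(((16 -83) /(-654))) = -3032561376 /134603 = -22529.67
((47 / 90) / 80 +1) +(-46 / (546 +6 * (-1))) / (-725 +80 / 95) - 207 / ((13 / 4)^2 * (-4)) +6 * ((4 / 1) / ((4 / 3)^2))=974685611851 / 50225853600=19.41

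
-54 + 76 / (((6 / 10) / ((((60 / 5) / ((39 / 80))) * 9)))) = 364098 / 13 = 28007.54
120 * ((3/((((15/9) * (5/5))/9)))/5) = 1944/5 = 388.80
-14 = -14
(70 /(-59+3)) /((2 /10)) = -25 /4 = -6.25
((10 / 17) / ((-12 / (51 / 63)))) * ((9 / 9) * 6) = -0.24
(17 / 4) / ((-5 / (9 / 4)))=-153 / 80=-1.91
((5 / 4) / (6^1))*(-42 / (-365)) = 7 / 292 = 0.02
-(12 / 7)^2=-144 / 49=-2.94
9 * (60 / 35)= 108 / 7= 15.43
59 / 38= 1.55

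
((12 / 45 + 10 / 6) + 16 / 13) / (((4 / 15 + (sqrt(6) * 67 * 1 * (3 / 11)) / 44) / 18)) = -5203294272 / 330156151 + 8103270780 * sqrt(6) / 330156151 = 44.36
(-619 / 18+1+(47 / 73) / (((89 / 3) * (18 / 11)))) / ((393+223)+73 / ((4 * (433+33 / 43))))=-145602958384 / 2687516554491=-0.05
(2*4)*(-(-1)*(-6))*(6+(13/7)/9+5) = -11296/21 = -537.90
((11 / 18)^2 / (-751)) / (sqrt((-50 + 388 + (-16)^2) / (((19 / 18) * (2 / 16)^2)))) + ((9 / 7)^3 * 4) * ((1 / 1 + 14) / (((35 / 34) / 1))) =297432 / 2401 - 11 * sqrt(627) / 105115968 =123.88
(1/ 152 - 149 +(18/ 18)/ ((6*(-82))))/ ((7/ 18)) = -8356857/ 21812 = -383.13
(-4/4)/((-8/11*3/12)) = 11/2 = 5.50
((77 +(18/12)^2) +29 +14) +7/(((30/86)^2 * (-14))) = 106327/900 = 118.14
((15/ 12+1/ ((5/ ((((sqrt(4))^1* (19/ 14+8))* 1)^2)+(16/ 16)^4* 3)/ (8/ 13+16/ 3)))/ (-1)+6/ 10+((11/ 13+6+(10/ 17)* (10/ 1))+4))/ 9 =604675103/ 385826220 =1.57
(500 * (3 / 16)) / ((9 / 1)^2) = 125 / 108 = 1.16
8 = 8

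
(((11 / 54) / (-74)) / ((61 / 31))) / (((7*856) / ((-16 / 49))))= 341 / 4473044478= 0.00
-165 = -165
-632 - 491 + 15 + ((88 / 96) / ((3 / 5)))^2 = -1432943 / 1296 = -1105.67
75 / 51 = 25 / 17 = 1.47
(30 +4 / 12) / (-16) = -91 / 48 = -1.90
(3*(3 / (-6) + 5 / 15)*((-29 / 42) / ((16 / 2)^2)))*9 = 87 / 1792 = 0.05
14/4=7/2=3.50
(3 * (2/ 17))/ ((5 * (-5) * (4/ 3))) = -9/ 850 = -0.01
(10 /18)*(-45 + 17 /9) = -1940 /81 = -23.95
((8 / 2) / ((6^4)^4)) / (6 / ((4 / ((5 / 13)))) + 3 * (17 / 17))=13 / 32795402674176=0.00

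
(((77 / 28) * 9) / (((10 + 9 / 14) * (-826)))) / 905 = -99 / 31823420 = -0.00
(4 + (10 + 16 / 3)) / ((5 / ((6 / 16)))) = 29 / 20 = 1.45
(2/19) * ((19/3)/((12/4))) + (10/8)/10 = 25/72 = 0.35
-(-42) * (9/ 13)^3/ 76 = 15309/ 83486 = 0.18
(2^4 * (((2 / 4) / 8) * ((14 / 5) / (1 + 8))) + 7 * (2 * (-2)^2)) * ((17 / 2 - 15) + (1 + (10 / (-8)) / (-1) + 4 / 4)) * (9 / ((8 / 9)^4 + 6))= -248.65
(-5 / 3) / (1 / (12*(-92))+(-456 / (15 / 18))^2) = -46000 / 8264208359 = -0.00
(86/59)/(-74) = -43/2183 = -0.02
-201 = -201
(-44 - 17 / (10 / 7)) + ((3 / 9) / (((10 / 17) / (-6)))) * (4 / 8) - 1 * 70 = -638 / 5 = -127.60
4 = 4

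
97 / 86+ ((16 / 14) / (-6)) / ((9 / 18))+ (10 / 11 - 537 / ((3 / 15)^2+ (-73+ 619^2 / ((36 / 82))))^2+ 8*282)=6916811193878978232998155 / 3063713450794637120634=2257.66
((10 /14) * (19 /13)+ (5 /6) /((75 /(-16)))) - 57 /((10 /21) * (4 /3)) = -2912653 /32760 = -88.91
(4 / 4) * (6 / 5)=6 / 5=1.20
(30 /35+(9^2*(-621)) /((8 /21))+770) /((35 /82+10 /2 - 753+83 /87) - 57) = 26221298793 /160524532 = 163.35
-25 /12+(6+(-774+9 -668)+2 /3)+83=-16145 /12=-1345.42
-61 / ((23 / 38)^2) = -88084 / 529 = -166.51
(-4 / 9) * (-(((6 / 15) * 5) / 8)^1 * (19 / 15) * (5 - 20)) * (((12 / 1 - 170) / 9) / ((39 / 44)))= 132088 / 3159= 41.81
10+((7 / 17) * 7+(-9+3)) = 117 / 17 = 6.88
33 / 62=0.53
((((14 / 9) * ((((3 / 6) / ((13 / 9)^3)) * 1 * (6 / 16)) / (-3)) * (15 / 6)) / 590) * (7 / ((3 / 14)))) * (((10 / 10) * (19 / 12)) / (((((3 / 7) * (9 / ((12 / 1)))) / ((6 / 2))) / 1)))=-136857 / 2073968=-0.07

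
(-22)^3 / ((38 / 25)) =-7005.26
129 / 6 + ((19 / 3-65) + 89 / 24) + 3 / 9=-265 / 8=-33.12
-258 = -258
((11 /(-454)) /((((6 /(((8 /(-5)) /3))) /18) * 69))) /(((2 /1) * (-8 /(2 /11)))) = -0.00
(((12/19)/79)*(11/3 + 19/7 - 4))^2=40000/110397049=0.00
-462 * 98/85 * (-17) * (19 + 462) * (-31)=-675110436/5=-135022087.20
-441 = -441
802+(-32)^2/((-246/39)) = 26226/41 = 639.66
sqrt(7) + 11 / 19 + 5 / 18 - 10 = -3127 / 342 + sqrt(7) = -6.50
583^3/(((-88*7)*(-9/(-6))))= -18014117/84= -214453.77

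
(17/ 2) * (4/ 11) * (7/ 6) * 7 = 833/ 33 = 25.24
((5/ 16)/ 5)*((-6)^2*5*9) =405/ 4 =101.25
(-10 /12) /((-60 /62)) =31 /36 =0.86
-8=-8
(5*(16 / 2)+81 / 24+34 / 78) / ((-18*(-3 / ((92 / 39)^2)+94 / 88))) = -79539911 / 17289909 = -4.60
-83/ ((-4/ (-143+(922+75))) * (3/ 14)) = 248087/ 3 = 82695.67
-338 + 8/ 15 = -5062/ 15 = -337.47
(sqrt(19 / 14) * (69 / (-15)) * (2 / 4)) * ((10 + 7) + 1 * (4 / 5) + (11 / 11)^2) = -1081 * sqrt(266) / 350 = -50.37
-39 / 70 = -0.56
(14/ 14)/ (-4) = -1/ 4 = -0.25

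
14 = 14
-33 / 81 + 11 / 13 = 154 / 351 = 0.44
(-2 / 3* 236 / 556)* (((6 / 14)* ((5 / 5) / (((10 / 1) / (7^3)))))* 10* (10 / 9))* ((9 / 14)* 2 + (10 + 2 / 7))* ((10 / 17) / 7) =-44.94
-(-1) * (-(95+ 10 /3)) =-98.33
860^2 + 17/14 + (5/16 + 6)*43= 82865737/112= 739872.65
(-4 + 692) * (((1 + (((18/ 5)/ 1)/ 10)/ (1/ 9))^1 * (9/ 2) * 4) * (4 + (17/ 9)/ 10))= 27493856/ 125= 219950.85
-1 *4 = -4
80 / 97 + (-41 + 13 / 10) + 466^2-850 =209779111 / 970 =216267.12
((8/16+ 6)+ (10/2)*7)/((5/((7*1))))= 581/10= 58.10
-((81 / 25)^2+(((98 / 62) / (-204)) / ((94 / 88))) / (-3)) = -1462921556 / 139325625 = -10.50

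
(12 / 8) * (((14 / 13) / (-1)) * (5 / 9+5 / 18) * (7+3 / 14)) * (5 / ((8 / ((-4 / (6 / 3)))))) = 2525 / 208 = 12.14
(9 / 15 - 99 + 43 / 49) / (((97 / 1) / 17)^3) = -117386309 / 223604885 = -0.52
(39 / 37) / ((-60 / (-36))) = 117 / 185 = 0.63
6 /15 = 0.40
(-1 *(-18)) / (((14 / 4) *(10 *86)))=9 / 1505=0.01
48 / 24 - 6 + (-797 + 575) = -226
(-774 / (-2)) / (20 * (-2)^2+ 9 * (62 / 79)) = 30573 / 6878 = 4.45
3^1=3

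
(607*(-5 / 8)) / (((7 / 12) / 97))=-883185 / 14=-63084.64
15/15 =1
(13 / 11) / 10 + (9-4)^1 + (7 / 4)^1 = 1511 / 220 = 6.87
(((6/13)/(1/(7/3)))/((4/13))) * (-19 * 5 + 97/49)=-2279/7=-325.57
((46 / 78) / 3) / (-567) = -23 / 66339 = -0.00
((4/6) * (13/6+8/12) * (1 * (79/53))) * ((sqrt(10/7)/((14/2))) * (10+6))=21488 * sqrt(70)/23373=7.69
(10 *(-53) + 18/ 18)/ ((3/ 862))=-455998/ 3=-151999.33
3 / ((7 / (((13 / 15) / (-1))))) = -13 / 35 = -0.37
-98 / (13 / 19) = -143.23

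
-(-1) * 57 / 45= 19 / 15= 1.27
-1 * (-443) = 443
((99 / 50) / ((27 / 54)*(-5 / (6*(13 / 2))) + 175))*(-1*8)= -30888 / 341125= -0.09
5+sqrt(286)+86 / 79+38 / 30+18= sqrt(286)+30046 / 1185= 42.27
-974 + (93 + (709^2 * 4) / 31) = 1983413 / 31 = 63981.06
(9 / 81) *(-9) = -1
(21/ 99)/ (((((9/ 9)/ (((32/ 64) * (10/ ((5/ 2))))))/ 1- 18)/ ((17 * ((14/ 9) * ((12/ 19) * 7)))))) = -13328/ 9405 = -1.42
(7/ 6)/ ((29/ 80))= 280/ 87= 3.22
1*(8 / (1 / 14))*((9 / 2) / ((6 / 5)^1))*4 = 1680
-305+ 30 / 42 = -2130 / 7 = -304.29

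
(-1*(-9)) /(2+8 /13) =117 /34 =3.44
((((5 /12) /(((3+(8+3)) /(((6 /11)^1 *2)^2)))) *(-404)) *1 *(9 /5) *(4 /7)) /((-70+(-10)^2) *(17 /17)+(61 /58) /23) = -116410176 /237640249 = -0.49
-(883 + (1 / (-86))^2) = -6530669 / 7396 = -883.00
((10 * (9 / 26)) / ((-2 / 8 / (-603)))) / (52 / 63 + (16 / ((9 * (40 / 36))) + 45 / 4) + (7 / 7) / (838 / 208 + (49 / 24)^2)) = 8394490112400 / 13872181583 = 605.13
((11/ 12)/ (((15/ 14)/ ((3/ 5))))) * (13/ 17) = 1001/ 2550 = 0.39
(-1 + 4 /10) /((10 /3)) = -9 /50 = -0.18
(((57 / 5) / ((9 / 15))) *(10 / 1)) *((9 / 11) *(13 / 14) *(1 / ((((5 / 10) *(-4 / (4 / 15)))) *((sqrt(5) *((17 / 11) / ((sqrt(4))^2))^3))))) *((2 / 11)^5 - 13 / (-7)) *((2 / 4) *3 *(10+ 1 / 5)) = -893704473792 *sqrt(5) / 471207275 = -4240.99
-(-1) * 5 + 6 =11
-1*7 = -7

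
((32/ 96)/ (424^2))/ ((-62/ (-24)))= 1/ 1393264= 0.00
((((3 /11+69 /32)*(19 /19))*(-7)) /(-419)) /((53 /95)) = 568575 /7816864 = 0.07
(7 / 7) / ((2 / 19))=19 / 2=9.50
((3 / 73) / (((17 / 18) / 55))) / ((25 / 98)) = 58212 / 6205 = 9.38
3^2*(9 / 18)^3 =9 / 8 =1.12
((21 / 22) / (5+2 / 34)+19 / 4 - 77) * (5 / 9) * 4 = -681700 / 4257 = -160.14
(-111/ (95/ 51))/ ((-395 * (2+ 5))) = 5661/ 262675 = 0.02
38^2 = 1444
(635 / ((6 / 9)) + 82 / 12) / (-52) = -1439 / 78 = -18.45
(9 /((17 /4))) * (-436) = -15696 /17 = -923.29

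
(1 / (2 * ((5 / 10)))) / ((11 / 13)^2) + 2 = 411 / 121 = 3.40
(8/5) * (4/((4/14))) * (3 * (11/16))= 231/5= 46.20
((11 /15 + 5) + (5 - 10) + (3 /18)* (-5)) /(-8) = 1 /80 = 0.01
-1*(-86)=86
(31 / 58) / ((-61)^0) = 31 / 58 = 0.53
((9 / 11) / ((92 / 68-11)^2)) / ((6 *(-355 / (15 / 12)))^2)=289 / 95450246144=0.00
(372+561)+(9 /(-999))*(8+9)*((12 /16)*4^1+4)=103444 /111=931.93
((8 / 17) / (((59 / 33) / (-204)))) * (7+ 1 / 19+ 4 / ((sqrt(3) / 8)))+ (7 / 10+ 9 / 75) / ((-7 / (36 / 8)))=-33792 * sqrt(3) / 59 - 297572049 / 784700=-1371.24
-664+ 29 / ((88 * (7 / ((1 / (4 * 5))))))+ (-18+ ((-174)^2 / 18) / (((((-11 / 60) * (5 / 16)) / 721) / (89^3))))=-183844451622896931 / 12320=-14922439255105.27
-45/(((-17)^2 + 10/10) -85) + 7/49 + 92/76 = 6183/5453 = 1.13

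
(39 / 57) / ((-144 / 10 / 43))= -2795 / 1368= -2.04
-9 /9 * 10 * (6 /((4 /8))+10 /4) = -145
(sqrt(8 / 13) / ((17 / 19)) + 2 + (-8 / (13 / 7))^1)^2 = 297644 / 48841 - 2280 * sqrt(26) / 2873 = 2.05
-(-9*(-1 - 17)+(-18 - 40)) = -104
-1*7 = -7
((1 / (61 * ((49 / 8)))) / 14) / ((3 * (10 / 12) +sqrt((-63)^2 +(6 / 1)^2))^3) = -307744 / 3424811551399385 +618048 * sqrt(445) / 17124057756996925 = 0.00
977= 977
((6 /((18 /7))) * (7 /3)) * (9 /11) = 49 /11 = 4.45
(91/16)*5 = 455/16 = 28.44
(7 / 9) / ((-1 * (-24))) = 7 / 216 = 0.03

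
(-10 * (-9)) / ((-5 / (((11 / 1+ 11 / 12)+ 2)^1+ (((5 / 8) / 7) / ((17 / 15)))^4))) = -102878999052729 / 410693470208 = -250.50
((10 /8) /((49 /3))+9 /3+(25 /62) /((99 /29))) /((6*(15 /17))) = 32668169 /54137160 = 0.60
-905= -905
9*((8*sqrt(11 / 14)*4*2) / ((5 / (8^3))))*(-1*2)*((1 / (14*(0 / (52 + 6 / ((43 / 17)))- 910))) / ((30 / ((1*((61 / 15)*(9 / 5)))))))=2248704*sqrt(154) / 13934375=2.00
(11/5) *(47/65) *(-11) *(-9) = 51183/325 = 157.49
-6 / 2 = -3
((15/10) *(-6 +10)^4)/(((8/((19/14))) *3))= 152/7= 21.71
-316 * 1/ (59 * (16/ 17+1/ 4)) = -21488/ 4779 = -4.50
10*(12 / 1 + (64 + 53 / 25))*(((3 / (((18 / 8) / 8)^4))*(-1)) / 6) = -227540992 / 3645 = -62425.51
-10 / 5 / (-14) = 1 / 7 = 0.14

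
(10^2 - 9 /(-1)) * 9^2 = 8829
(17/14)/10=17/140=0.12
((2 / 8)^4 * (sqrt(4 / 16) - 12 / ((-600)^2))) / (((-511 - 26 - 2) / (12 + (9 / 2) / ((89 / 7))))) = -10994267 / 245611520000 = -0.00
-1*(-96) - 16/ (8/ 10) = 76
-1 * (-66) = 66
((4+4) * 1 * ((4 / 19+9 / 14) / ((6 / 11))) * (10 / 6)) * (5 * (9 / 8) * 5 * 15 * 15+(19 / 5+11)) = 633531349 / 4788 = 132316.49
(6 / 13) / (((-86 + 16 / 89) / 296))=-26344 / 16549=-1.59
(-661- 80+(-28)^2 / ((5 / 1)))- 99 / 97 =-283832 / 485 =-585.22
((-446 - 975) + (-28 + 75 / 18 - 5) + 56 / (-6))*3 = -4377.50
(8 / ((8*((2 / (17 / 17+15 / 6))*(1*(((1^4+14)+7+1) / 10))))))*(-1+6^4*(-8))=-362915 / 46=-7889.46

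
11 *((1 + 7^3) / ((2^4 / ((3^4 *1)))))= 19156.50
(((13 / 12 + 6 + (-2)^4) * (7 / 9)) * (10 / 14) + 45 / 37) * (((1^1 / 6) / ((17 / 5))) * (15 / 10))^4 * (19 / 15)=133249375 / 256319935488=0.00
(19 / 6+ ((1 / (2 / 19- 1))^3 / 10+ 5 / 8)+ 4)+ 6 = 8048707 / 589560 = 13.65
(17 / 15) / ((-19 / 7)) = -119 / 285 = -0.42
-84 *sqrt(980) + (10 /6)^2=25 /9-1176 *sqrt(5)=-2626.84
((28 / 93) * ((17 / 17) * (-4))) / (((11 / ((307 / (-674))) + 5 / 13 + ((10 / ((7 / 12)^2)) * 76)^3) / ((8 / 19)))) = -420705294464 / 9243714628419926387799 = -0.00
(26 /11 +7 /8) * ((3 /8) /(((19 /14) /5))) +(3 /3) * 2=2279 /352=6.47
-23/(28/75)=-61.61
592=592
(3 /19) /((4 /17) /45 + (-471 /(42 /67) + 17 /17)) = -32130 /152689111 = -0.00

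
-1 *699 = -699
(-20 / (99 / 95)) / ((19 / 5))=-5.05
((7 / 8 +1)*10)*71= 5325 / 4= 1331.25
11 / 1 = 11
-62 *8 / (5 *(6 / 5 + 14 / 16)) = -47.81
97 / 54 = 1.80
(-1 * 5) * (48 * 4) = -960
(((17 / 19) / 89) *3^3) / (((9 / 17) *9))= 289 / 5073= 0.06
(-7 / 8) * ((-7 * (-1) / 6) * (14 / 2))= -343 / 48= -7.15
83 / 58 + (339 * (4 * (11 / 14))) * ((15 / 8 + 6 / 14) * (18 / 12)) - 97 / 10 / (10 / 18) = 1041708743 / 284200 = 3665.41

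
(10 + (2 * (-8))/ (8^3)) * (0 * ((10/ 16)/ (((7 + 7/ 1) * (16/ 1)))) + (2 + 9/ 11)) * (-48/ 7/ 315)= -0.61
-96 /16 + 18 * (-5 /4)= -57 /2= -28.50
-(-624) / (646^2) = 156 / 104329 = 0.00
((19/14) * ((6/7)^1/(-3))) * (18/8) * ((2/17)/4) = -171/6664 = -0.03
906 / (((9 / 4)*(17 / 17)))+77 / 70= 12113 / 30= 403.77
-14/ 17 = -0.82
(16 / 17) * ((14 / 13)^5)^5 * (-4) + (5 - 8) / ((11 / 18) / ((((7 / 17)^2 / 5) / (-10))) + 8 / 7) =-227271688111709350312852748183894593 / 9473279839828805441862930253030351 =-23.99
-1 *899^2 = -808201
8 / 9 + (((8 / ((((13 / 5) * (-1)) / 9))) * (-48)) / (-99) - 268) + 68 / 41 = -14715616 / 52767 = -278.88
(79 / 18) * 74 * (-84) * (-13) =1063972 / 3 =354657.33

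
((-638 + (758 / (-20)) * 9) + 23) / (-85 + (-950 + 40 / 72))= 86049 / 93100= 0.92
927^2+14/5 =4296659/5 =859331.80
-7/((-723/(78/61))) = 182/14701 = 0.01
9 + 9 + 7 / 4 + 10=29.75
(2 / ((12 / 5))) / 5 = 1 / 6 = 0.17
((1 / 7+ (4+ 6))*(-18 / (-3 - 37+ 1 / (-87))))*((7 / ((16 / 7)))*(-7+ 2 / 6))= -648585 / 6962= -93.16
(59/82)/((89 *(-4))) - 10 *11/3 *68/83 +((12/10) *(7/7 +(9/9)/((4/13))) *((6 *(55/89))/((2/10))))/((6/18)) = 1843438789/7268808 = 253.61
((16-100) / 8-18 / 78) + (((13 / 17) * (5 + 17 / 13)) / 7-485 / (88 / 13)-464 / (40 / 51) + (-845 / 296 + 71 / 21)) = -672.76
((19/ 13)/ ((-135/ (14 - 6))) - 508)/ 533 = -891692/ 935415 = -0.95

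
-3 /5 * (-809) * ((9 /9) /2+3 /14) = 2427 /7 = 346.71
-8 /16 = -1 /2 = -0.50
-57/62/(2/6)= -171/62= -2.76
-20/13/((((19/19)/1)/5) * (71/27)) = -2700/923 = -2.93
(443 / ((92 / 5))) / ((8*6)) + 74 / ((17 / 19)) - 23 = 4519895 / 75072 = 60.21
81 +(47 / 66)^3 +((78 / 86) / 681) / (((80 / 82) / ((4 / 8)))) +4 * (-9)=1272965122651 / 28062484560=45.36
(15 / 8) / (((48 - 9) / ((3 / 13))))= 15 / 1352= 0.01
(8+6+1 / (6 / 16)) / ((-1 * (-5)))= 10 / 3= 3.33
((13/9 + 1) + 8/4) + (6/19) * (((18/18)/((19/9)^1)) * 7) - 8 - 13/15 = -54829/16245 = -3.38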